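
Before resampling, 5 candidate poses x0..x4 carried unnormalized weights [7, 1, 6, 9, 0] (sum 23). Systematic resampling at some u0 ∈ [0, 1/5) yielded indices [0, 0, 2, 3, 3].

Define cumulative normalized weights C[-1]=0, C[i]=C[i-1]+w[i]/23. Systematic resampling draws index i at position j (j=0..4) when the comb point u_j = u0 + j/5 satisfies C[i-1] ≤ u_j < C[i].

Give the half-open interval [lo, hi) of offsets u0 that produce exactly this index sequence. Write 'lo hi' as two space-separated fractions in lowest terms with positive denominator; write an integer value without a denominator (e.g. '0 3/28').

1/115 12/115

C = [7/23, 8/23, 14/23, 1, 1]
j=0 picked index 0: u0 ∈ [0, 7/23)
j=1 picked index 0: u0 ∈ [-1/5, 12/115)
j=2 picked index 2: u0 ∈ [-6/115, 24/115)
j=3 picked index 3: u0 ∈ [1/115, 2/5)
j=4 picked index 3: u0 ∈ [-22/115, 1/5)
intersection: [1/115, 12/115)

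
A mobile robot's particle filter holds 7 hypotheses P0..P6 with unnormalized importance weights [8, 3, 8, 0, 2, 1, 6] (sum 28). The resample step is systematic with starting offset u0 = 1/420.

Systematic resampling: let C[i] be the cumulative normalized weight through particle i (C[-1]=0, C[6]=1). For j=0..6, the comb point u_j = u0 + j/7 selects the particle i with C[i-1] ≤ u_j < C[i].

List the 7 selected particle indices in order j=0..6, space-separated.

C = [2/7, 11/28, 19/28, 19/28, 3/4, 11/14, 1]
j=0: u_0=1/420 ∈ [0, 2/7) → index 0
j=1: u_1=61/420 ∈ [0, 2/7) → index 0
j=2: u_2=121/420 ∈ [2/7, 11/28) → index 1
j=3: u_3=181/420 ∈ [11/28, 19/28) → index 2
j=4: u_4=241/420 ∈ [11/28, 19/28) → index 2
j=5: u_5=43/60 ∈ [19/28, 3/4) → index 4
j=6: u_6=361/420 ∈ [11/14, 1) → index 6

0 0 1 2 2 4 6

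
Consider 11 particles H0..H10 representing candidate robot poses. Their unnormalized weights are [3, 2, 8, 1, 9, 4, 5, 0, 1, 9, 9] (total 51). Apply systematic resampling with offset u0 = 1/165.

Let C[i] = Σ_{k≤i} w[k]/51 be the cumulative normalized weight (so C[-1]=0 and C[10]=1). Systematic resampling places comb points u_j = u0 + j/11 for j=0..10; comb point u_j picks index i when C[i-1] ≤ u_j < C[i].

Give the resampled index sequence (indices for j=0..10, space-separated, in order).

0 1 2 4 4 5 6 8 9 10 10

C = [1/17, 5/51, 13/51, 14/51, 23/51, 9/17, 32/51, 32/51, 11/17, 14/17, 1]
j=0: u_0=1/165 ∈ [0, 1/17) → index 0
j=1: u_1=16/165 ∈ [1/17, 5/51) → index 1
j=2: u_2=31/165 ∈ [5/51, 13/51) → index 2
j=3: u_3=46/165 ∈ [14/51, 23/51) → index 4
j=4: u_4=61/165 ∈ [14/51, 23/51) → index 4
j=5: u_5=76/165 ∈ [23/51, 9/17) → index 5
j=6: u_6=91/165 ∈ [9/17, 32/51) → index 6
j=7: u_7=106/165 ∈ [32/51, 11/17) → index 8
j=8: u_8=11/15 ∈ [11/17, 14/17) → index 9
j=9: u_9=136/165 ∈ [14/17, 1) → index 10
j=10: u_10=151/165 ∈ [14/17, 1) → index 10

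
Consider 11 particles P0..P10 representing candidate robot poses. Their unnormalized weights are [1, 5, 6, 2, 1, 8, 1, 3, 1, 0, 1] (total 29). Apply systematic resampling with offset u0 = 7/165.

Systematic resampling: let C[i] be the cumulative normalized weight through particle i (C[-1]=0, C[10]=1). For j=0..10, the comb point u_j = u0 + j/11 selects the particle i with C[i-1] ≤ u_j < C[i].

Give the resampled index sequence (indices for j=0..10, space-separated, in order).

C = [1/29, 6/29, 12/29, 14/29, 15/29, 23/29, 24/29, 27/29, 28/29, 28/29, 1]
j=0: u_0=7/165 ∈ [1/29, 6/29) → index 1
j=1: u_1=2/15 ∈ [1/29, 6/29) → index 1
j=2: u_2=37/165 ∈ [6/29, 12/29) → index 2
j=3: u_3=52/165 ∈ [6/29, 12/29) → index 2
j=4: u_4=67/165 ∈ [6/29, 12/29) → index 2
j=5: u_5=82/165 ∈ [14/29, 15/29) → index 4
j=6: u_6=97/165 ∈ [15/29, 23/29) → index 5
j=7: u_7=112/165 ∈ [15/29, 23/29) → index 5
j=8: u_8=127/165 ∈ [15/29, 23/29) → index 5
j=9: u_9=142/165 ∈ [24/29, 27/29) → index 7
j=10: u_10=157/165 ∈ [27/29, 28/29) → index 8

1 1 2 2 2 4 5 5 5 7 8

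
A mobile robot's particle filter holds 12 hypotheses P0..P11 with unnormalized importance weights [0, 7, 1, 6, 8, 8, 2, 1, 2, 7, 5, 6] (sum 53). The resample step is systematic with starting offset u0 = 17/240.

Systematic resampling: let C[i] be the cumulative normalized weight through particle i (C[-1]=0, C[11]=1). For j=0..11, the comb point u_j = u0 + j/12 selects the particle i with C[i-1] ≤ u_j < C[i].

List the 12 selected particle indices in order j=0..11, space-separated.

1 3 3 4 4 5 6 8 9 10 11 11

C = [0, 7/53, 8/53, 14/53, 22/53, 30/53, 32/53, 33/53, 35/53, 42/53, 47/53, 1]
j=0: u_0=17/240 ∈ [0, 7/53) → index 1
j=1: u_1=37/240 ∈ [8/53, 14/53) → index 3
j=2: u_2=19/80 ∈ [8/53, 14/53) → index 3
j=3: u_3=77/240 ∈ [14/53, 22/53) → index 4
j=4: u_4=97/240 ∈ [14/53, 22/53) → index 4
j=5: u_5=39/80 ∈ [22/53, 30/53) → index 5
j=6: u_6=137/240 ∈ [30/53, 32/53) → index 6
j=7: u_7=157/240 ∈ [33/53, 35/53) → index 8
j=8: u_8=59/80 ∈ [35/53, 42/53) → index 9
j=9: u_9=197/240 ∈ [42/53, 47/53) → index 10
j=10: u_10=217/240 ∈ [47/53, 1) → index 11
j=11: u_11=79/80 ∈ [47/53, 1) → index 11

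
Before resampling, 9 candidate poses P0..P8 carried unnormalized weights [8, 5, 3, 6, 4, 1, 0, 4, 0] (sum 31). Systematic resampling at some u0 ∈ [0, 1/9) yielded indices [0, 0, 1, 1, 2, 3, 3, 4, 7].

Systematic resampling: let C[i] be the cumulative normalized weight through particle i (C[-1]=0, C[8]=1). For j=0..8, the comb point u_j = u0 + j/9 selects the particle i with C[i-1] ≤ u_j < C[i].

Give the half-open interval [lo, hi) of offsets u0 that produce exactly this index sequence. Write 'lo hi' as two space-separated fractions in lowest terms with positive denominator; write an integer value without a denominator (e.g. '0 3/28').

10/279 4/93

C = [8/31, 13/31, 16/31, 22/31, 26/31, 27/31, 27/31, 1, 1]
j=0 picked index 0: u0 ∈ [0, 8/31)
j=1 picked index 0: u0 ∈ [-1/9, 41/279)
j=2 picked index 1: u0 ∈ [10/279, 55/279)
j=3 picked index 1: u0 ∈ [-7/93, 8/93)
j=4 picked index 2: u0 ∈ [-7/279, 20/279)
j=5 picked index 3: u0 ∈ [-11/279, 43/279)
j=6 picked index 3: u0 ∈ [-14/93, 4/93)
j=7 picked index 4: u0 ∈ [-19/279, 17/279)
j=8 picked index 7: u0 ∈ [-5/279, 1/9)
intersection: [10/279, 4/93)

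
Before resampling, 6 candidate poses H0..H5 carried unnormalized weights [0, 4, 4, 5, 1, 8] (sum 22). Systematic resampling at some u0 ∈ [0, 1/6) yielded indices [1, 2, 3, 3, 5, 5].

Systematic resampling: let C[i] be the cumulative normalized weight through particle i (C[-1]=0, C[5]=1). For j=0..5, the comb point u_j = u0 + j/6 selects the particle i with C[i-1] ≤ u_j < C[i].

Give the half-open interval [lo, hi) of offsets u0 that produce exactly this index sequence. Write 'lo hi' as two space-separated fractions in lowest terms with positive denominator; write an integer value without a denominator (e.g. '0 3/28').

1/33 1/11

C = [0, 2/11, 4/11, 13/22, 7/11, 1]
j=0 picked index 1: u0 ∈ [0, 2/11)
j=1 picked index 2: u0 ∈ [1/66, 13/66)
j=2 picked index 3: u0 ∈ [1/33, 17/66)
j=3 picked index 3: u0 ∈ [-3/22, 1/11)
j=4 picked index 5: u0 ∈ [-1/33, 1/3)
j=5 picked index 5: u0 ∈ [-13/66, 1/6)
intersection: [1/33, 1/11)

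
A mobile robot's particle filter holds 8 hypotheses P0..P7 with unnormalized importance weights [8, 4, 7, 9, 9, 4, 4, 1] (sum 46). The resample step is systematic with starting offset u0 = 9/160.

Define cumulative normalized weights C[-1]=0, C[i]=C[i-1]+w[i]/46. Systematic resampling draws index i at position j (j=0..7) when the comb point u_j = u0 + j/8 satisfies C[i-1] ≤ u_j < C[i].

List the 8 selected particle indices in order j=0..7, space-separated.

C = [4/23, 6/23, 19/46, 14/23, 37/46, 41/46, 45/46, 1]
j=0: u_0=9/160 ∈ [0, 4/23) → index 0
j=1: u_1=29/160 ∈ [4/23, 6/23) → index 1
j=2: u_2=49/160 ∈ [6/23, 19/46) → index 2
j=3: u_3=69/160 ∈ [19/46, 14/23) → index 3
j=4: u_4=89/160 ∈ [19/46, 14/23) → index 3
j=5: u_5=109/160 ∈ [14/23, 37/46) → index 4
j=6: u_6=129/160 ∈ [37/46, 41/46) → index 5
j=7: u_7=149/160 ∈ [41/46, 45/46) → index 6

0 1 2 3 3 4 5 6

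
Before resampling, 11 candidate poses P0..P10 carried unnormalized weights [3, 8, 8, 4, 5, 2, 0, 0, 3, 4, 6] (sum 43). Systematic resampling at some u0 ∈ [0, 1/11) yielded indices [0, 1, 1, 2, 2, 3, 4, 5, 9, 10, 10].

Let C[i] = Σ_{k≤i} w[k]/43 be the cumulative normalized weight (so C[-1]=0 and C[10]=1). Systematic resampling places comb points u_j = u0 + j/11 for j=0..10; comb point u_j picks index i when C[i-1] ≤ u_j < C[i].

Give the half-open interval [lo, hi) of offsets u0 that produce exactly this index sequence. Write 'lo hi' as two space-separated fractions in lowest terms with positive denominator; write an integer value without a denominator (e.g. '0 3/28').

20/473 29/473

C = [3/43, 11/43, 19/43, 23/43, 28/43, 30/43, 30/43, 30/43, 33/43, 37/43, 1]
j=0 picked index 0: u0 ∈ [0, 3/43)
j=1 picked index 1: u0 ∈ [-10/473, 78/473)
j=2 picked index 1: u0 ∈ [-53/473, 35/473)
j=3 picked index 2: u0 ∈ [-8/473, 80/473)
j=4 picked index 2: u0 ∈ [-51/473, 37/473)
j=5 picked index 3: u0 ∈ [-6/473, 38/473)
j=6 picked index 4: u0 ∈ [-5/473, 50/473)
j=7 picked index 5: u0 ∈ [7/473, 29/473)
j=8 picked index 9: u0 ∈ [19/473, 63/473)
j=9 picked index 10: u0 ∈ [20/473, 2/11)
j=10 picked index 10: u0 ∈ [-23/473, 1/11)
intersection: [20/473, 29/473)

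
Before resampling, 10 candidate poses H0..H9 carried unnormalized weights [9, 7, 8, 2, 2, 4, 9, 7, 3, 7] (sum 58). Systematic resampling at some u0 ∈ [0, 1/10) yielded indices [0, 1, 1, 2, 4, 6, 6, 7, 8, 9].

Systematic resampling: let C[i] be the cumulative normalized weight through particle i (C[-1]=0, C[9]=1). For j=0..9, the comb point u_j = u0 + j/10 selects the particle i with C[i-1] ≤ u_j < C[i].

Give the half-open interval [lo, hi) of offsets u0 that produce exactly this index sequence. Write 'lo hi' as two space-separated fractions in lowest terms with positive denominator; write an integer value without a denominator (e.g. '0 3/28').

C = [9/58, 8/29, 12/29, 13/29, 14/29, 16/29, 41/58, 24/29, 51/58, 1]
j=0 picked index 0: u0 ∈ [0, 9/58)
j=1 picked index 1: u0 ∈ [8/145, 51/290)
j=2 picked index 1: u0 ∈ [-13/290, 11/145)
j=3 picked index 2: u0 ∈ [-7/290, 33/290)
j=4 picked index 4: u0 ∈ [7/145, 12/145)
j=5 picked index 6: u0 ∈ [3/58, 6/29)
j=6 picked index 6: u0 ∈ [-7/145, 31/290)
j=7 picked index 7: u0 ∈ [1/145, 37/290)
j=8 picked index 8: u0 ∈ [4/145, 23/290)
j=9 picked index 9: u0 ∈ [-3/145, 1/10)
intersection: [8/145, 11/145)

8/145 11/145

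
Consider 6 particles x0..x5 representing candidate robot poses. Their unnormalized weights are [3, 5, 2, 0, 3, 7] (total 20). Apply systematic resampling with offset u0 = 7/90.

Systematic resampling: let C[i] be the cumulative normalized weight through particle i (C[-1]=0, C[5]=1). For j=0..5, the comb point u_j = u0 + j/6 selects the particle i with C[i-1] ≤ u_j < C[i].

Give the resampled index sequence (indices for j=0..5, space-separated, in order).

C = [3/20, 2/5, 1/2, 1/2, 13/20, 1]
j=0: u_0=7/90 ∈ [0, 3/20) → index 0
j=1: u_1=11/45 ∈ [3/20, 2/5) → index 1
j=2: u_2=37/90 ∈ [2/5, 1/2) → index 2
j=3: u_3=26/45 ∈ [1/2, 13/20) → index 4
j=4: u_4=67/90 ∈ [13/20, 1) → index 5
j=5: u_5=41/45 ∈ [13/20, 1) → index 5

0 1 2 4 5 5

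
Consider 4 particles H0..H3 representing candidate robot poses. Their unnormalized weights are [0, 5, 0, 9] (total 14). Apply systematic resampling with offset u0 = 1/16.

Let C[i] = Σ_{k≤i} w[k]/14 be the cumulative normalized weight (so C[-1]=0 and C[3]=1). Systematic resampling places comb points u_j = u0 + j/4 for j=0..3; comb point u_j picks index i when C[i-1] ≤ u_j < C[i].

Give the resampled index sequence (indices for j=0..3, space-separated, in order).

1 1 3 3

C = [0, 5/14, 5/14, 1]
j=0: u_0=1/16 ∈ [0, 5/14) → index 1
j=1: u_1=5/16 ∈ [0, 5/14) → index 1
j=2: u_2=9/16 ∈ [5/14, 1) → index 3
j=3: u_3=13/16 ∈ [5/14, 1) → index 3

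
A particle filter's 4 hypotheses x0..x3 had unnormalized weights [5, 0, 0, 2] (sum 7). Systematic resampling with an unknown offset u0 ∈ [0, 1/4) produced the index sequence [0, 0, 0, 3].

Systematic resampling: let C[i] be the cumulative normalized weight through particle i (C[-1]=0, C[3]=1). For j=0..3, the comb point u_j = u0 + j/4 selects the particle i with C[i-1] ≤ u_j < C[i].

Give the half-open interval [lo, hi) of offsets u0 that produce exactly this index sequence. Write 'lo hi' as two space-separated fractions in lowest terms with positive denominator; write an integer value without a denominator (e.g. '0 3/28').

0 3/14

C = [5/7, 5/7, 5/7, 1]
j=0 picked index 0: u0 ∈ [0, 5/7)
j=1 picked index 0: u0 ∈ [-1/4, 13/28)
j=2 picked index 0: u0 ∈ [-1/2, 3/14)
j=3 picked index 3: u0 ∈ [-1/28, 1/4)
intersection: [0, 3/14)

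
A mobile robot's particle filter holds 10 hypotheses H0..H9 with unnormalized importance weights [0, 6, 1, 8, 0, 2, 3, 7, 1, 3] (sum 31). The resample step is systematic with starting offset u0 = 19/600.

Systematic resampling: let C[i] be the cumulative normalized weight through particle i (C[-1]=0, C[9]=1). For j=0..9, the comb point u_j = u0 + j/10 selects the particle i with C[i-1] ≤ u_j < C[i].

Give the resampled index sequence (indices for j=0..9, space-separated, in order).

C = [0, 6/31, 7/31, 15/31, 15/31, 17/31, 20/31, 27/31, 28/31, 1]
j=0: u_0=19/600 ∈ [0, 6/31) → index 1
j=1: u_1=79/600 ∈ [0, 6/31) → index 1
j=2: u_2=139/600 ∈ [7/31, 15/31) → index 3
j=3: u_3=199/600 ∈ [7/31, 15/31) → index 3
j=4: u_4=259/600 ∈ [7/31, 15/31) → index 3
j=5: u_5=319/600 ∈ [15/31, 17/31) → index 5
j=6: u_6=379/600 ∈ [17/31, 20/31) → index 6
j=7: u_7=439/600 ∈ [20/31, 27/31) → index 7
j=8: u_8=499/600 ∈ [20/31, 27/31) → index 7
j=9: u_9=559/600 ∈ [28/31, 1) → index 9

1 1 3 3 3 5 6 7 7 9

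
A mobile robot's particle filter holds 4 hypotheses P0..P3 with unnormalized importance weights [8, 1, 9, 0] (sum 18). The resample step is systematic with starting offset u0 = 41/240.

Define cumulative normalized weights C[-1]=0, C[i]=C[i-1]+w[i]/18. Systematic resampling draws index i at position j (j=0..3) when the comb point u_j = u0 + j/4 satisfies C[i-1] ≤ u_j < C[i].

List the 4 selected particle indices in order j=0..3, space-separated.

C = [4/9, 1/2, 1, 1]
j=0: u_0=41/240 ∈ [0, 4/9) → index 0
j=1: u_1=101/240 ∈ [0, 4/9) → index 0
j=2: u_2=161/240 ∈ [1/2, 1) → index 2
j=3: u_3=221/240 ∈ [1/2, 1) → index 2

0 0 2 2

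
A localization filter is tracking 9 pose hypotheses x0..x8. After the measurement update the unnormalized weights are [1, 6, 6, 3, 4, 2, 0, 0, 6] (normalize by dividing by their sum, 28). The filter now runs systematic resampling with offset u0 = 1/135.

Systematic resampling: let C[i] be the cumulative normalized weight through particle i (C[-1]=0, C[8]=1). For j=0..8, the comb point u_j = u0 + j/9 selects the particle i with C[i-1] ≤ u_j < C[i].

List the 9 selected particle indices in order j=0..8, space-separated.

0 1 1 2 2 3 4 5 8

C = [1/28, 1/4, 13/28, 4/7, 5/7, 11/14, 11/14, 11/14, 1]
j=0: u_0=1/135 ∈ [0, 1/28) → index 0
j=1: u_1=16/135 ∈ [1/28, 1/4) → index 1
j=2: u_2=31/135 ∈ [1/28, 1/4) → index 1
j=3: u_3=46/135 ∈ [1/4, 13/28) → index 2
j=4: u_4=61/135 ∈ [1/4, 13/28) → index 2
j=5: u_5=76/135 ∈ [13/28, 4/7) → index 3
j=6: u_6=91/135 ∈ [4/7, 5/7) → index 4
j=7: u_7=106/135 ∈ [5/7, 11/14) → index 5
j=8: u_8=121/135 ∈ [11/14, 1) → index 8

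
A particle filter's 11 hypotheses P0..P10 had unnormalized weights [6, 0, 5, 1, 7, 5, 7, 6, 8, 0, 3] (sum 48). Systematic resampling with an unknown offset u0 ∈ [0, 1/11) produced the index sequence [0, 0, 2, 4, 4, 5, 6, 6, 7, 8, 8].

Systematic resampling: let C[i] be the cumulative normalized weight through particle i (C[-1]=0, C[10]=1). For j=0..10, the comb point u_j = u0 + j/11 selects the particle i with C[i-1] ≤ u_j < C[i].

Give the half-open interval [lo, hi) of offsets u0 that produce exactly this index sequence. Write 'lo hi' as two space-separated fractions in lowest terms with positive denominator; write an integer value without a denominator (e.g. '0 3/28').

0 5/528

C = [1/8, 1/8, 11/48, 1/4, 19/48, 1/2, 31/48, 37/48, 15/16, 15/16, 1]
j=0 picked index 0: u0 ∈ [0, 1/8)
j=1 picked index 0: u0 ∈ [-1/11, 3/88)
j=2 picked index 2: u0 ∈ [-5/88, 25/528)
j=3 picked index 4: u0 ∈ [-1/44, 65/528)
j=4 picked index 4: u0 ∈ [-5/44, 17/528)
j=5 picked index 5: u0 ∈ [-31/528, 1/22)
j=6 picked index 6: u0 ∈ [-1/22, 53/528)
j=7 picked index 6: u0 ∈ [-3/22, 5/528)
j=8 picked index 7: u0 ∈ [-43/528, 23/528)
j=9 picked index 8: u0 ∈ [-25/528, 21/176)
j=10 picked index 8: u0 ∈ [-73/528, 5/176)
intersection: [0, 5/528)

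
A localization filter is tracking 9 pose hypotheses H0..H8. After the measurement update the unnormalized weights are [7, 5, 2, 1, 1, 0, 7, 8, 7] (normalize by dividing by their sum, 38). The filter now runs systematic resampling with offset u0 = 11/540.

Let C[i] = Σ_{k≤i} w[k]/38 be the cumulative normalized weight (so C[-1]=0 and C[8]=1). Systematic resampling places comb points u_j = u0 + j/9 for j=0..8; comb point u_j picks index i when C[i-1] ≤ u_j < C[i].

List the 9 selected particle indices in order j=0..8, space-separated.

C = [7/38, 6/19, 7/19, 15/38, 8/19, 8/19, 23/38, 31/38, 1]
j=0: u_0=11/540 ∈ [0, 7/38) → index 0
j=1: u_1=71/540 ∈ [0, 7/38) → index 0
j=2: u_2=131/540 ∈ [7/38, 6/19) → index 1
j=3: u_3=191/540 ∈ [6/19, 7/19) → index 2
j=4: u_4=251/540 ∈ [8/19, 23/38) → index 6
j=5: u_5=311/540 ∈ [8/19, 23/38) → index 6
j=6: u_6=371/540 ∈ [23/38, 31/38) → index 7
j=7: u_7=431/540 ∈ [23/38, 31/38) → index 7
j=8: u_8=491/540 ∈ [31/38, 1) → index 8

0 0 1 2 6 6 7 7 8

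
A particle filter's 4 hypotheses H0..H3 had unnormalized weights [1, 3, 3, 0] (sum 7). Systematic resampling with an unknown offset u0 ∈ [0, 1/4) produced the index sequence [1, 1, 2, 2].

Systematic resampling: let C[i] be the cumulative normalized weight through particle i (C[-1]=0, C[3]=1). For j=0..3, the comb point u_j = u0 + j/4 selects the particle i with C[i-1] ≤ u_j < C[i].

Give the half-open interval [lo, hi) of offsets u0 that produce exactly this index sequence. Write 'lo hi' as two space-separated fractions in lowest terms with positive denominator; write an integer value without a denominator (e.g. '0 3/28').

C = [1/7, 4/7, 1, 1]
j=0 picked index 1: u0 ∈ [1/7, 4/7)
j=1 picked index 1: u0 ∈ [-3/28, 9/28)
j=2 picked index 2: u0 ∈ [1/14, 1/2)
j=3 picked index 2: u0 ∈ [-5/28, 1/4)
intersection: [1/7, 1/4)

1/7 1/4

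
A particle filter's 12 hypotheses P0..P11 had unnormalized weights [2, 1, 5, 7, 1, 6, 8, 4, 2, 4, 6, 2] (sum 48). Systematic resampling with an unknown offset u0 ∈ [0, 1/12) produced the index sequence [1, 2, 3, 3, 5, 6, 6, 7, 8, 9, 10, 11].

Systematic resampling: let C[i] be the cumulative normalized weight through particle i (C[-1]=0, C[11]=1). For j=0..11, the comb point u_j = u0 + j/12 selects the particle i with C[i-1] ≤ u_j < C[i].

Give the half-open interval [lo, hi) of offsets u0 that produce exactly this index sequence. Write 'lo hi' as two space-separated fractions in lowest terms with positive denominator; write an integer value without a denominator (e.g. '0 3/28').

1/24 1/16

C = [1/24, 1/16, 1/6, 5/16, 1/3, 11/24, 5/8, 17/24, 3/4, 5/6, 23/24, 1]
j=0 picked index 1: u0 ∈ [1/24, 1/16)
j=1 picked index 2: u0 ∈ [-1/48, 1/12)
j=2 picked index 3: u0 ∈ [0, 7/48)
j=3 picked index 3: u0 ∈ [-1/12, 1/16)
j=4 picked index 5: u0 ∈ [0, 1/8)
j=5 picked index 6: u0 ∈ [1/24, 5/24)
j=6 picked index 6: u0 ∈ [-1/24, 1/8)
j=7 picked index 7: u0 ∈ [1/24, 1/8)
j=8 picked index 8: u0 ∈ [1/24, 1/12)
j=9 picked index 9: u0 ∈ [0, 1/12)
j=10 picked index 10: u0 ∈ [0, 1/8)
j=11 picked index 11: u0 ∈ [1/24, 1/12)
intersection: [1/24, 1/16)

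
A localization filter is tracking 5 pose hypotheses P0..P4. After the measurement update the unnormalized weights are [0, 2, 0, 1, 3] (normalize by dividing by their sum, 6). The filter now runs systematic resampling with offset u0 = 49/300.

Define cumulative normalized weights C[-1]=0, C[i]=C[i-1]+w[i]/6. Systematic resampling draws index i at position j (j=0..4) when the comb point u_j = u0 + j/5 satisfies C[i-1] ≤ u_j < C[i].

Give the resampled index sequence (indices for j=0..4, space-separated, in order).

1 3 4 4 4

C = [0, 1/3, 1/3, 1/2, 1]
j=0: u_0=49/300 ∈ [0, 1/3) → index 1
j=1: u_1=109/300 ∈ [1/3, 1/2) → index 3
j=2: u_2=169/300 ∈ [1/2, 1) → index 4
j=3: u_3=229/300 ∈ [1/2, 1) → index 4
j=4: u_4=289/300 ∈ [1/2, 1) → index 4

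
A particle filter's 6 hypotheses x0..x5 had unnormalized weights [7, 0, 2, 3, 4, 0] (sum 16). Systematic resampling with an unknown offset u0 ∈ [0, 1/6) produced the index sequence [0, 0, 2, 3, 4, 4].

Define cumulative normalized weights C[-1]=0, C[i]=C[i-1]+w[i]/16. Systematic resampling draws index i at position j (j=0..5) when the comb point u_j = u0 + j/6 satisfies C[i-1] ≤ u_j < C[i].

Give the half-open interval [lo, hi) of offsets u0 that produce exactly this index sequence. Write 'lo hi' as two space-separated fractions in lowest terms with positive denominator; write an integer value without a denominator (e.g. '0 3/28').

C = [7/16, 7/16, 9/16, 3/4, 1, 1]
j=0 picked index 0: u0 ∈ [0, 7/16)
j=1 picked index 0: u0 ∈ [-1/6, 13/48)
j=2 picked index 2: u0 ∈ [5/48, 11/48)
j=3 picked index 3: u0 ∈ [1/16, 1/4)
j=4 picked index 4: u0 ∈ [1/12, 1/3)
j=5 picked index 4: u0 ∈ [-1/12, 1/6)
intersection: [5/48, 1/6)

5/48 1/6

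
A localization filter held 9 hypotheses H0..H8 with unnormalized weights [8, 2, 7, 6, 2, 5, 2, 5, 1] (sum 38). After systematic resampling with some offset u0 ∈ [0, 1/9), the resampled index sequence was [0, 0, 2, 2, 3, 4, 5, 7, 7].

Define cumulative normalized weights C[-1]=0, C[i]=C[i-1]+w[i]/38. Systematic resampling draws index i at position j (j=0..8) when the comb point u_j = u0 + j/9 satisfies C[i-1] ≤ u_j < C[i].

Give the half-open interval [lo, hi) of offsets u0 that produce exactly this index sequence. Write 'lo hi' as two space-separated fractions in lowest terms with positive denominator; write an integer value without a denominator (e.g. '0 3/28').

C = [4/19, 5/19, 17/38, 23/38, 25/38, 15/19, 16/19, 37/38, 1]
j=0 picked index 0: u0 ∈ [0, 4/19)
j=1 picked index 0: u0 ∈ [-1/9, 17/171)
j=2 picked index 2: u0 ∈ [7/171, 77/342)
j=3 picked index 2: u0 ∈ [-4/57, 13/114)
j=4 picked index 3: u0 ∈ [1/342, 55/342)
j=5 picked index 4: u0 ∈ [17/342, 35/342)
j=6 picked index 5: u0 ∈ [-1/114, 7/57)
j=7 picked index 7: u0 ∈ [11/171, 67/342)
j=8 picked index 7: u0 ∈ [-8/171, 29/342)
intersection: [11/171, 29/342)

11/171 29/342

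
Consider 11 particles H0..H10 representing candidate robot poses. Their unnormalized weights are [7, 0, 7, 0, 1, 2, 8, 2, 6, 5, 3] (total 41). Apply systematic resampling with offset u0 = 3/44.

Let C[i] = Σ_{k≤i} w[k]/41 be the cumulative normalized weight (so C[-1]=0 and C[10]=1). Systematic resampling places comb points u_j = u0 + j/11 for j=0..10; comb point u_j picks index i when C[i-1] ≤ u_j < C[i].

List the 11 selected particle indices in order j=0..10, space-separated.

C = [7/41, 7/41, 14/41, 14/41, 15/41, 17/41, 25/41, 27/41, 33/41, 38/41, 1]
j=0: u_0=3/44 ∈ [0, 7/41) → index 0
j=1: u_1=7/44 ∈ [0, 7/41) → index 0
j=2: u_2=1/4 ∈ [7/41, 14/41) → index 2
j=3: u_3=15/44 ∈ [7/41, 14/41) → index 2
j=4: u_4=19/44 ∈ [17/41, 25/41) → index 6
j=5: u_5=23/44 ∈ [17/41, 25/41) → index 6
j=6: u_6=27/44 ∈ [25/41, 27/41) → index 7
j=7: u_7=31/44 ∈ [27/41, 33/41) → index 8
j=8: u_8=35/44 ∈ [27/41, 33/41) → index 8
j=9: u_9=39/44 ∈ [33/41, 38/41) → index 9
j=10: u_10=43/44 ∈ [38/41, 1) → index 10

0 0 2 2 6 6 7 8 8 9 10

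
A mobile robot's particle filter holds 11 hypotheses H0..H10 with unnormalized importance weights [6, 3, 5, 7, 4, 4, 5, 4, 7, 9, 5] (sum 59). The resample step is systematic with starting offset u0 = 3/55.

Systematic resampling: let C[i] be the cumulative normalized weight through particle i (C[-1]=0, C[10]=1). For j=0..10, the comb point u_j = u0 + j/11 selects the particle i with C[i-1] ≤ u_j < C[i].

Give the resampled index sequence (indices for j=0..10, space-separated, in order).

0 1 2 3 4 6 7 8 9 9 10

C = [6/59, 9/59, 14/59, 21/59, 25/59, 29/59, 34/59, 38/59, 45/59, 54/59, 1]
j=0: u_0=3/55 ∈ [0, 6/59) → index 0
j=1: u_1=8/55 ∈ [6/59, 9/59) → index 1
j=2: u_2=13/55 ∈ [9/59, 14/59) → index 2
j=3: u_3=18/55 ∈ [14/59, 21/59) → index 3
j=4: u_4=23/55 ∈ [21/59, 25/59) → index 4
j=5: u_5=28/55 ∈ [29/59, 34/59) → index 6
j=6: u_6=3/5 ∈ [34/59, 38/59) → index 7
j=7: u_7=38/55 ∈ [38/59, 45/59) → index 8
j=8: u_8=43/55 ∈ [45/59, 54/59) → index 9
j=9: u_9=48/55 ∈ [45/59, 54/59) → index 9
j=10: u_10=53/55 ∈ [54/59, 1) → index 10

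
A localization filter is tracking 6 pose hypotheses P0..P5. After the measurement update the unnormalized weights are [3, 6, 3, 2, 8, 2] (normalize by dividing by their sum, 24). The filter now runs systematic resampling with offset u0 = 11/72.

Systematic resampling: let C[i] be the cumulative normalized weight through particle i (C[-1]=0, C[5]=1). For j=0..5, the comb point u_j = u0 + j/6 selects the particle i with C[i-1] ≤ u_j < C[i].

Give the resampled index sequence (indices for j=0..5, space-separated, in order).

C = [1/8, 3/8, 1/2, 7/12, 11/12, 1]
j=0: u_0=11/72 ∈ [1/8, 3/8) → index 1
j=1: u_1=23/72 ∈ [1/8, 3/8) → index 1
j=2: u_2=35/72 ∈ [3/8, 1/2) → index 2
j=3: u_3=47/72 ∈ [7/12, 11/12) → index 4
j=4: u_4=59/72 ∈ [7/12, 11/12) → index 4
j=5: u_5=71/72 ∈ [11/12, 1) → index 5

1 1 2 4 4 5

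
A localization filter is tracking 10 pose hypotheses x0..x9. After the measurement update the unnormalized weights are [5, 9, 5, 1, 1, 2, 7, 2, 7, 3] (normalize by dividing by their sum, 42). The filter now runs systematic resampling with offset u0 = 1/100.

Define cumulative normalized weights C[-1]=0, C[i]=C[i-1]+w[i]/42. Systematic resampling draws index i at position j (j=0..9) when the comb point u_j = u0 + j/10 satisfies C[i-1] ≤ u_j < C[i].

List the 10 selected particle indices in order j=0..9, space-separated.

0 0 1 1 2 5 6 6 8 8

C = [5/42, 1/3, 19/42, 10/21, 1/2, 23/42, 5/7, 16/21, 13/14, 1]
j=0: u_0=1/100 ∈ [0, 5/42) → index 0
j=1: u_1=11/100 ∈ [0, 5/42) → index 0
j=2: u_2=21/100 ∈ [5/42, 1/3) → index 1
j=3: u_3=31/100 ∈ [5/42, 1/3) → index 1
j=4: u_4=41/100 ∈ [1/3, 19/42) → index 2
j=5: u_5=51/100 ∈ [1/2, 23/42) → index 5
j=6: u_6=61/100 ∈ [23/42, 5/7) → index 6
j=7: u_7=71/100 ∈ [23/42, 5/7) → index 6
j=8: u_8=81/100 ∈ [16/21, 13/14) → index 8
j=9: u_9=91/100 ∈ [16/21, 13/14) → index 8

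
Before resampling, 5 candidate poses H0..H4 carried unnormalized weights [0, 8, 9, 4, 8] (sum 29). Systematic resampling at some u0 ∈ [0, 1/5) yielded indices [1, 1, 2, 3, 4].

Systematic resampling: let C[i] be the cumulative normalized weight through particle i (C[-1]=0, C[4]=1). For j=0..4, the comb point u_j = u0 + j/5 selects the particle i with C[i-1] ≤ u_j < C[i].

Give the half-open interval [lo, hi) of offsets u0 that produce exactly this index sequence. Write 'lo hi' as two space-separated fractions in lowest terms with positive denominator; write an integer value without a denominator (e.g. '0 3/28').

C = [0, 8/29, 17/29, 21/29, 1]
j=0 picked index 1: u0 ∈ [0, 8/29)
j=1 picked index 1: u0 ∈ [-1/5, 11/145)
j=2 picked index 2: u0 ∈ [-18/145, 27/145)
j=3 picked index 3: u0 ∈ [-2/145, 18/145)
j=4 picked index 4: u0 ∈ [-11/145, 1/5)
intersection: [0, 11/145)

0 11/145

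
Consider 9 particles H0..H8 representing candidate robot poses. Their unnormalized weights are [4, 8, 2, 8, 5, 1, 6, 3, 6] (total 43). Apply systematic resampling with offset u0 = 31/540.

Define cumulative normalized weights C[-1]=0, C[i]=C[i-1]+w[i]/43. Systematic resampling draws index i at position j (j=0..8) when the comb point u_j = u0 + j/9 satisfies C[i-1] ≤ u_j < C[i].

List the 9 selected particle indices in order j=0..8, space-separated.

0 1 2 3 3 4 6 7 8

C = [4/43, 12/43, 14/43, 22/43, 27/43, 28/43, 34/43, 37/43, 1]
j=0: u_0=31/540 ∈ [0, 4/43) → index 0
j=1: u_1=91/540 ∈ [4/43, 12/43) → index 1
j=2: u_2=151/540 ∈ [12/43, 14/43) → index 2
j=3: u_3=211/540 ∈ [14/43, 22/43) → index 3
j=4: u_4=271/540 ∈ [14/43, 22/43) → index 3
j=5: u_5=331/540 ∈ [22/43, 27/43) → index 4
j=6: u_6=391/540 ∈ [28/43, 34/43) → index 6
j=7: u_7=451/540 ∈ [34/43, 37/43) → index 7
j=8: u_8=511/540 ∈ [37/43, 1) → index 8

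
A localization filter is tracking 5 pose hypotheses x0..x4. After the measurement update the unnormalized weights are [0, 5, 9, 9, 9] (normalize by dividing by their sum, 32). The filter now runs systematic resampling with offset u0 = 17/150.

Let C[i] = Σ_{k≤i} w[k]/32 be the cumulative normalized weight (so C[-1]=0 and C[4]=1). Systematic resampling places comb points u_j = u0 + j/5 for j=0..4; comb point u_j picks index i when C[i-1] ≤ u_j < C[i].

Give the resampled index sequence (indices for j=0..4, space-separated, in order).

1 2 3 3 4

C = [0, 5/32, 7/16, 23/32, 1]
j=0: u_0=17/150 ∈ [0, 5/32) → index 1
j=1: u_1=47/150 ∈ [5/32, 7/16) → index 2
j=2: u_2=77/150 ∈ [7/16, 23/32) → index 3
j=3: u_3=107/150 ∈ [7/16, 23/32) → index 3
j=4: u_4=137/150 ∈ [23/32, 1) → index 4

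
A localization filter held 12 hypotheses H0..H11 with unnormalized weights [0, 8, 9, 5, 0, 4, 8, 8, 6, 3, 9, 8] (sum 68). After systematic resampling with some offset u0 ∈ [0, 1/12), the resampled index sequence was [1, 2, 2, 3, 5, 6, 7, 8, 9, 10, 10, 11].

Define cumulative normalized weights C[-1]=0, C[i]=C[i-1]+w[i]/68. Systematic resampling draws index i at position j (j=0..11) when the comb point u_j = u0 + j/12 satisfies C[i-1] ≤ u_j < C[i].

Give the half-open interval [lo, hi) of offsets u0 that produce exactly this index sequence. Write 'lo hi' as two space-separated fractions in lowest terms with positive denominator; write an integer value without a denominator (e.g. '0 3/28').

2/51 5/102

C = [0, 2/17, 1/4, 11/34, 11/34, 13/34, 1/2, 21/34, 12/17, 3/4, 15/17, 1]
j=0 picked index 1: u0 ∈ [0, 2/17)
j=1 picked index 2: u0 ∈ [7/204, 1/6)
j=2 picked index 2: u0 ∈ [-5/102, 1/12)
j=3 picked index 3: u0 ∈ [0, 5/68)
j=4 picked index 5: u0 ∈ [-1/102, 5/102)
j=5 picked index 6: u0 ∈ [-7/204, 1/12)
j=6 picked index 7: u0 ∈ [0, 2/17)
j=7 picked index 8: u0 ∈ [7/204, 25/204)
j=8 picked index 9: u0 ∈ [2/51, 1/12)
j=9 picked index 10: u0 ∈ [0, 9/68)
j=10 picked index 10: u0 ∈ [-1/12, 5/102)
j=11 picked index 11: u0 ∈ [-7/204, 1/12)
intersection: [2/51, 5/102)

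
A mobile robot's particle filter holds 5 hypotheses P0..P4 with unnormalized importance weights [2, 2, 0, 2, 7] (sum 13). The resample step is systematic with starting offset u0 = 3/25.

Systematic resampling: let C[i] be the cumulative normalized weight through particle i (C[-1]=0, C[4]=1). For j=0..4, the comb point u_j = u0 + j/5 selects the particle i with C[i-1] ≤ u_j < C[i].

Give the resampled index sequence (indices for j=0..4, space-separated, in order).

0 3 4 4 4

C = [2/13, 4/13, 4/13, 6/13, 1]
j=0: u_0=3/25 ∈ [0, 2/13) → index 0
j=1: u_1=8/25 ∈ [4/13, 6/13) → index 3
j=2: u_2=13/25 ∈ [6/13, 1) → index 4
j=3: u_3=18/25 ∈ [6/13, 1) → index 4
j=4: u_4=23/25 ∈ [6/13, 1) → index 4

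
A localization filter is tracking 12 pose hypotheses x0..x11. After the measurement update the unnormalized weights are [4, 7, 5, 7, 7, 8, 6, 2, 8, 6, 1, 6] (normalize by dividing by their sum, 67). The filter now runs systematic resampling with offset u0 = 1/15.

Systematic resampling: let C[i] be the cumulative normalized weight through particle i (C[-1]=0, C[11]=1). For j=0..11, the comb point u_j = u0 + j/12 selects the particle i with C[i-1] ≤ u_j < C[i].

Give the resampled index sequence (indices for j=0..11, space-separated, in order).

C = [4/67, 11/67, 16/67, 23/67, 30/67, 38/67, 44/67, 46/67, 54/67, 60/67, 61/67, 1]
j=0: u_0=1/15 ∈ [4/67, 11/67) → index 1
j=1: u_1=3/20 ∈ [4/67, 11/67) → index 1
j=2: u_2=7/30 ∈ [11/67, 16/67) → index 2
j=3: u_3=19/60 ∈ [16/67, 23/67) → index 3
j=4: u_4=2/5 ∈ [23/67, 30/67) → index 4
j=5: u_5=29/60 ∈ [30/67, 38/67) → index 5
j=6: u_6=17/30 ∈ [30/67, 38/67) → index 5
j=7: u_7=13/20 ∈ [38/67, 44/67) → index 6
j=8: u_8=11/15 ∈ [46/67, 54/67) → index 8
j=9: u_9=49/60 ∈ [54/67, 60/67) → index 9
j=10: u_10=9/10 ∈ [60/67, 61/67) → index 10
j=11: u_11=59/60 ∈ [61/67, 1) → index 11

1 1 2 3 4 5 5 6 8 9 10 11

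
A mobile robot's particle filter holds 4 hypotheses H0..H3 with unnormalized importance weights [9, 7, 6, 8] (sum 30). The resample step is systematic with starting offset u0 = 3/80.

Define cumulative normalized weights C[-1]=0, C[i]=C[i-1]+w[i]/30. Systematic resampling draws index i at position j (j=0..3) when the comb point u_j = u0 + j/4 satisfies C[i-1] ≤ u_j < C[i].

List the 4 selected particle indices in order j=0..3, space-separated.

C = [3/10, 8/15, 11/15, 1]
j=0: u_0=3/80 ∈ [0, 3/10) → index 0
j=1: u_1=23/80 ∈ [0, 3/10) → index 0
j=2: u_2=43/80 ∈ [8/15, 11/15) → index 2
j=3: u_3=63/80 ∈ [11/15, 1) → index 3

0 0 2 3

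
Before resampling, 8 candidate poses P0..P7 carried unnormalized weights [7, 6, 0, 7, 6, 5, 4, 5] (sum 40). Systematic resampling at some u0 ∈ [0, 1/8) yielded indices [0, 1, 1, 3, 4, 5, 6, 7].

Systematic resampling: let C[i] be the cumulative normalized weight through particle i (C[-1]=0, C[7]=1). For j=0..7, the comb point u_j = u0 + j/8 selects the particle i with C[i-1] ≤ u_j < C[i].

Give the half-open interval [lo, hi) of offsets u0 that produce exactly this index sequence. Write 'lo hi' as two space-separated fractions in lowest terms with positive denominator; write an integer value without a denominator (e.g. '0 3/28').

C = [7/40, 13/40, 13/40, 1/2, 13/20, 31/40, 7/8, 1]
j=0 picked index 0: u0 ∈ [0, 7/40)
j=1 picked index 1: u0 ∈ [1/20, 1/5)
j=2 picked index 1: u0 ∈ [-3/40, 3/40)
j=3 picked index 3: u0 ∈ [-1/20, 1/8)
j=4 picked index 4: u0 ∈ [0, 3/20)
j=5 picked index 5: u0 ∈ [1/40, 3/20)
j=6 picked index 6: u0 ∈ [1/40, 1/8)
j=7 picked index 7: u0 ∈ [0, 1/8)
intersection: [1/20, 3/40)

1/20 3/40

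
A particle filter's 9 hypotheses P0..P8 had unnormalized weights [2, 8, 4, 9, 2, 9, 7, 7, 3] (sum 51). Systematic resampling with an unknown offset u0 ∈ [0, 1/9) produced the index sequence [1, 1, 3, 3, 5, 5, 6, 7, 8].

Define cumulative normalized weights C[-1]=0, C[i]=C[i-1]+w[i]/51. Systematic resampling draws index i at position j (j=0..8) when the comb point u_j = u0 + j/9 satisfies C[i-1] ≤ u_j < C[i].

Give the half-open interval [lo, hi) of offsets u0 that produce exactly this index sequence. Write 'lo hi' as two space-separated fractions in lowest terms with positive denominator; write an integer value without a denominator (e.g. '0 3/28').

C = [2/51, 10/51, 14/51, 23/51, 25/51, 2/3, 41/51, 16/17, 1]
j=0 picked index 1: u0 ∈ [2/51, 10/51)
j=1 picked index 1: u0 ∈ [-11/153, 13/153)
j=2 picked index 3: u0 ∈ [8/153, 35/153)
j=3 picked index 3: u0 ∈ [-1/17, 2/17)
j=4 picked index 5: u0 ∈ [7/153, 2/9)
j=5 picked index 5: u0 ∈ [-10/153, 1/9)
j=6 picked index 6: u0 ∈ [0, 7/51)
j=7 picked index 7: u0 ∈ [4/153, 25/153)
j=8 picked index 8: u0 ∈ [8/153, 1/9)
intersection: [8/153, 13/153)

8/153 13/153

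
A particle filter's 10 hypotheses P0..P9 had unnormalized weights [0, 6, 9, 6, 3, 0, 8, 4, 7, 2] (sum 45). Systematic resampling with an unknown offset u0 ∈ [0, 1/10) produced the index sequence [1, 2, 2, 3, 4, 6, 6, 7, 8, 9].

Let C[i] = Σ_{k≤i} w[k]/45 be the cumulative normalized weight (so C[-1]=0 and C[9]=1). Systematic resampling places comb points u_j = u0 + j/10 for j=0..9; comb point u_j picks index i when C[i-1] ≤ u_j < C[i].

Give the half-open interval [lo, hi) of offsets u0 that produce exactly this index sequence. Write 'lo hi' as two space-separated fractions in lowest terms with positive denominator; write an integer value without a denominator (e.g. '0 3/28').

C = [0, 2/15, 1/3, 7/15, 8/15, 8/15, 32/45, 4/5, 43/45, 1]
j=0 picked index 1: u0 ∈ [0, 2/15)
j=1 picked index 2: u0 ∈ [1/30, 7/30)
j=2 picked index 2: u0 ∈ [-1/15, 2/15)
j=3 picked index 3: u0 ∈ [1/30, 1/6)
j=4 picked index 4: u0 ∈ [1/15, 2/15)
j=5 picked index 6: u0 ∈ [1/30, 19/90)
j=6 picked index 6: u0 ∈ [-1/15, 1/9)
j=7 picked index 7: u0 ∈ [1/90, 1/10)
j=8 picked index 8: u0 ∈ [0, 7/45)
j=9 picked index 9: u0 ∈ [1/18, 1/10)
intersection: [1/15, 1/10)

1/15 1/10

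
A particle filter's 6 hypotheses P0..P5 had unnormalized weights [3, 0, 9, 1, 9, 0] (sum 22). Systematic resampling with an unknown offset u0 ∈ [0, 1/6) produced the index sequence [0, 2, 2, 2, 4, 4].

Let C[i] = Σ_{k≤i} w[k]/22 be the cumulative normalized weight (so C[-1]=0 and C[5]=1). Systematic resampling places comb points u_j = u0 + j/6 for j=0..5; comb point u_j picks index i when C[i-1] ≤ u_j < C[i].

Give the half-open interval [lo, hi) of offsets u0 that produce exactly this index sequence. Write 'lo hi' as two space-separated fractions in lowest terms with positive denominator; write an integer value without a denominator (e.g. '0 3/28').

C = [3/22, 3/22, 6/11, 13/22, 1, 1]
j=0 picked index 0: u0 ∈ [0, 3/22)
j=1 picked index 2: u0 ∈ [-1/33, 25/66)
j=2 picked index 2: u0 ∈ [-13/66, 7/33)
j=3 picked index 2: u0 ∈ [-4/11, 1/22)
j=4 picked index 4: u0 ∈ [-5/66, 1/3)
j=5 picked index 4: u0 ∈ [-8/33, 1/6)
intersection: [0, 1/22)

0 1/22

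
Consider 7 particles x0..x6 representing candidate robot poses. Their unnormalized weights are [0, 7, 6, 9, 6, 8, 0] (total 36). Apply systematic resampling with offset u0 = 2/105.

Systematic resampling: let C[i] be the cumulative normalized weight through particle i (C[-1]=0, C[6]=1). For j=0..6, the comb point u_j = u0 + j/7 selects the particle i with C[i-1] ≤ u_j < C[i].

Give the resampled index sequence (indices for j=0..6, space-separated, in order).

1 1 2 3 3 4 5

C = [0, 7/36, 13/36, 11/18, 7/9, 1, 1]
j=0: u_0=2/105 ∈ [0, 7/36) → index 1
j=1: u_1=17/105 ∈ [0, 7/36) → index 1
j=2: u_2=32/105 ∈ [7/36, 13/36) → index 2
j=3: u_3=47/105 ∈ [13/36, 11/18) → index 3
j=4: u_4=62/105 ∈ [13/36, 11/18) → index 3
j=5: u_5=11/15 ∈ [11/18, 7/9) → index 4
j=6: u_6=92/105 ∈ [7/9, 1) → index 5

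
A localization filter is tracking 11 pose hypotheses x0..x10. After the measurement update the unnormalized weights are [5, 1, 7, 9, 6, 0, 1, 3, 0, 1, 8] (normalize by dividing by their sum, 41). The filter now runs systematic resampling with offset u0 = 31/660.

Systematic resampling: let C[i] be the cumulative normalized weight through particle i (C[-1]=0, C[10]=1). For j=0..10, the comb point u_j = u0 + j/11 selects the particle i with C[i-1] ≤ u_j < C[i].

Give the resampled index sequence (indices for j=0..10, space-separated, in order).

C = [5/41, 6/41, 13/41, 22/41, 28/41, 28/41, 29/41, 32/41, 32/41, 33/41, 1]
j=0: u_0=31/660 ∈ [0, 5/41) → index 0
j=1: u_1=91/660 ∈ [5/41, 6/41) → index 1
j=2: u_2=151/660 ∈ [6/41, 13/41) → index 2
j=3: u_3=211/660 ∈ [13/41, 22/41) → index 3
j=4: u_4=271/660 ∈ [13/41, 22/41) → index 3
j=5: u_5=331/660 ∈ [13/41, 22/41) → index 3
j=6: u_6=391/660 ∈ [22/41, 28/41) → index 4
j=7: u_7=41/60 ∈ [28/41, 29/41) → index 6
j=8: u_8=511/660 ∈ [29/41, 32/41) → index 7
j=9: u_9=571/660 ∈ [33/41, 1) → index 10
j=10: u_10=631/660 ∈ [33/41, 1) → index 10

0 1 2 3 3 3 4 6 7 10 10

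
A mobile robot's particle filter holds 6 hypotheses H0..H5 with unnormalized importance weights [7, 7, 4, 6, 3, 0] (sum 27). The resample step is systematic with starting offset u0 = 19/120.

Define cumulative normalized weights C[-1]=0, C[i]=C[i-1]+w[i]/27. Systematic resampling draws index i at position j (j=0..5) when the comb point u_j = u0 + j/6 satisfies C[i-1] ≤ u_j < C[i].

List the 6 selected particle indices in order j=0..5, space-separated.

0 1 1 2 3 4

C = [7/27, 14/27, 2/3, 8/9, 1, 1]
j=0: u_0=19/120 ∈ [0, 7/27) → index 0
j=1: u_1=13/40 ∈ [7/27, 14/27) → index 1
j=2: u_2=59/120 ∈ [7/27, 14/27) → index 1
j=3: u_3=79/120 ∈ [14/27, 2/3) → index 2
j=4: u_4=33/40 ∈ [2/3, 8/9) → index 3
j=5: u_5=119/120 ∈ [8/9, 1) → index 4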